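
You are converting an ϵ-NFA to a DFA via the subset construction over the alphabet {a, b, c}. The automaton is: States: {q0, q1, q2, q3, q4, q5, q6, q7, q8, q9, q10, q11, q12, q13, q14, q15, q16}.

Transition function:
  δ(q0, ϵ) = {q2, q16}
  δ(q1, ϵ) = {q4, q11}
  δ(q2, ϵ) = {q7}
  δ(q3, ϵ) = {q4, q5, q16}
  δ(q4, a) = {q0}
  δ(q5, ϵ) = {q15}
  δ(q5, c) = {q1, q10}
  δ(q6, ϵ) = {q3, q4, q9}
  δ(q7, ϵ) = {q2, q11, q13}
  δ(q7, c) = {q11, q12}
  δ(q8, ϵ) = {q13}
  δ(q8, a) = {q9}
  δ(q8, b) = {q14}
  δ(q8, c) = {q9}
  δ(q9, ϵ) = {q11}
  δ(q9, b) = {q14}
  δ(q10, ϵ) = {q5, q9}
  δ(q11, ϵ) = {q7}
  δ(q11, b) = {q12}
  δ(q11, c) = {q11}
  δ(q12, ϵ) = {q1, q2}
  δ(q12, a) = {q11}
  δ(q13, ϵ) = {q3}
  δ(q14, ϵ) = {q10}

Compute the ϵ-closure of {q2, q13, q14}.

Start with {q2, q13, q14}.
From q2 via ϵ: add q7.
From q13 via ϵ: add q3.
From q14 via ϵ: add q10.
From q3 via ϵ: add q4, q5, q16.
From q7 via ϵ: add q11.
From q10 via ϵ: add q9.
From q5 via ϵ: add q15.
No new states can be added; the closed set is {q2, q3, q4, q5, q7, q9, q10, q11, q13, q14, q15, q16}.

{q2, q3, q4, q5, q7, q9, q10, q11, q13, q14, q15, q16}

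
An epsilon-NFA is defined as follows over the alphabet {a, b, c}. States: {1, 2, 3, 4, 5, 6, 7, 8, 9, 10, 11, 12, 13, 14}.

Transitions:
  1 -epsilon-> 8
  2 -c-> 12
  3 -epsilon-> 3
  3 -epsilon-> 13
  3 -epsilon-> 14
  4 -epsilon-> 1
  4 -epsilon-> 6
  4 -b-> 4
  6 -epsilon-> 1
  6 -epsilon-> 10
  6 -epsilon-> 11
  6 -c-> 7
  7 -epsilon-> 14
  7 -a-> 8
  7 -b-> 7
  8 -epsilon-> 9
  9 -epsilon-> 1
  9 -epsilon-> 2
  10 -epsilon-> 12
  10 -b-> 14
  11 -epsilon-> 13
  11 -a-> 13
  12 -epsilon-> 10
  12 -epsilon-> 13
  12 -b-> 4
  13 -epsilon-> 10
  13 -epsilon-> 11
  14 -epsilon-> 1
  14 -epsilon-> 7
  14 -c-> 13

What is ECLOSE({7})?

Start with {7}.
From 7 via epsilon: add 14.
From 14 via epsilon: add 1.
From 1 via epsilon: add 8.
From 8 via epsilon: add 9.
From 9 via epsilon: add 2.
No new states can be added; the closed set is {1, 2, 7, 8, 9, 14}.

{1, 2, 7, 8, 9, 14}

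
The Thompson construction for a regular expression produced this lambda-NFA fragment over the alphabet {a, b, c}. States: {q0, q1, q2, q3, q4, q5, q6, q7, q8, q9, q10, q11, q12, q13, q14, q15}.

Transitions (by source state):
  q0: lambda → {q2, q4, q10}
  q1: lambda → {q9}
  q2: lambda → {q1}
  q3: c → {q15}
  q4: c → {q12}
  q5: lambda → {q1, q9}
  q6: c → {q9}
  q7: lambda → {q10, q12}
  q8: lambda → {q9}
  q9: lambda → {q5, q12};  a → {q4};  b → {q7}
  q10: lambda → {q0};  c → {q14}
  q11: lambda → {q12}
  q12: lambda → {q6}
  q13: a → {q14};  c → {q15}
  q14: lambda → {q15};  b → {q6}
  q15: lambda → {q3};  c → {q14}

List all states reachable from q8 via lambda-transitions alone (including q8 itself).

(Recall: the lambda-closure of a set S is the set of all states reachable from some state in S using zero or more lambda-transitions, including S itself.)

{q1, q5, q6, q8, q9, q12}

Start with {q8}.
From q8 via lambda: add q9.
From q9 via lambda: add q5, q12.
From q5 via lambda: add q1.
From q12 via lambda: add q6.
No new states can be added; the closed set is {q1, q5, q6, q8, q9, q12}.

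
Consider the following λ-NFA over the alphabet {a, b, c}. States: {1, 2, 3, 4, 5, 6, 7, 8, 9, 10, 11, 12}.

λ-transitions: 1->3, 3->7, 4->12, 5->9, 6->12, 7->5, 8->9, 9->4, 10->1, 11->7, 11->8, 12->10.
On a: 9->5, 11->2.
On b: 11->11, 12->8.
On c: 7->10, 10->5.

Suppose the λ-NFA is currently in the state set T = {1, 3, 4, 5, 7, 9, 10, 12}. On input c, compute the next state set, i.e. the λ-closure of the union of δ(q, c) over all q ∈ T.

7 on c → {10}.
10 on c → {5}.
No c-transition from 1, 3, 4, 5, 9, 12.
Union after reading c: {5, 10}.
Now take the λ-closure:
From 5 via λ: add 9.
From 10 via λ: add 1.
From 1 via λ: add 3.
From 9 via λ: add 4.
From 3 via λ: add 7.
From 4 via λ: add 12.
No new states can be added; the closed set is {1, 3, 4, 5, 7, 9, 10, 12}.

{1, 3, 4, 5, 7, 9, 10, 12}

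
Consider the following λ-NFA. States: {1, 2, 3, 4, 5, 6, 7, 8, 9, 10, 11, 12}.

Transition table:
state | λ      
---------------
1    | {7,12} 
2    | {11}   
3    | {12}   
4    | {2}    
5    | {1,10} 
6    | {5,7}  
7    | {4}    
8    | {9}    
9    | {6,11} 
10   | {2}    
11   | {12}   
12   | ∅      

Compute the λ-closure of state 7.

Start with {7}.
From 7 via λ: add 4.
From 4 via λ: add 2.
From 2 via λ: add 11.
From 11 via λ: add 12.
No new states can be added; the closed set is {2, 4, 7, 11, 12}.

{2, 4, 7, 11, 12}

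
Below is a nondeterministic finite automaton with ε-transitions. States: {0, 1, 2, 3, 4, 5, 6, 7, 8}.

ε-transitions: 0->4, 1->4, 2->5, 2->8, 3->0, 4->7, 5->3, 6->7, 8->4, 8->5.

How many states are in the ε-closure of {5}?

5

Start with {5}.
From 5 via ε: add 3.
From 3 via ε: add 0.
From 0 via ε: add 4.
From 4 via ε: add 7.
ε-closure = {0, 3, 4, 5, 7}, which has 5 states.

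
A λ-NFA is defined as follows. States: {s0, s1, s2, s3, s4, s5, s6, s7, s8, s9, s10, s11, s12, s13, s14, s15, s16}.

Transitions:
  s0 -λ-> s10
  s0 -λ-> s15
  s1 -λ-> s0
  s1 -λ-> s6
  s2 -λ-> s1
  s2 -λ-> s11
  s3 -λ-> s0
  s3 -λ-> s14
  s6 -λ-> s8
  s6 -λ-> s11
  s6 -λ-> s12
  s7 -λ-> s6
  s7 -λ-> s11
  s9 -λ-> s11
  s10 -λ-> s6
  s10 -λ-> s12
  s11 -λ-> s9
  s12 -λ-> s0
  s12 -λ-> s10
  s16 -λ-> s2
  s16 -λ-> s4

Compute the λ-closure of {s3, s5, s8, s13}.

{s0, s3, s5, s6, s8, s9, s10, s11, s12, s13, s14, s15}

Start with {s3, s5, s8, s13}.
From s3 via λ: add s0, s14.
From s0 via λ: add s10, s15.
From s10 via λ: add s6, s12.
From s6 via λ: add s11.
From s11 via λ: add s9.
No new states can be added; the closed set is {s0, s3, s5, s6, s8, s9, s10, s11, s12, s13, s14, s15}.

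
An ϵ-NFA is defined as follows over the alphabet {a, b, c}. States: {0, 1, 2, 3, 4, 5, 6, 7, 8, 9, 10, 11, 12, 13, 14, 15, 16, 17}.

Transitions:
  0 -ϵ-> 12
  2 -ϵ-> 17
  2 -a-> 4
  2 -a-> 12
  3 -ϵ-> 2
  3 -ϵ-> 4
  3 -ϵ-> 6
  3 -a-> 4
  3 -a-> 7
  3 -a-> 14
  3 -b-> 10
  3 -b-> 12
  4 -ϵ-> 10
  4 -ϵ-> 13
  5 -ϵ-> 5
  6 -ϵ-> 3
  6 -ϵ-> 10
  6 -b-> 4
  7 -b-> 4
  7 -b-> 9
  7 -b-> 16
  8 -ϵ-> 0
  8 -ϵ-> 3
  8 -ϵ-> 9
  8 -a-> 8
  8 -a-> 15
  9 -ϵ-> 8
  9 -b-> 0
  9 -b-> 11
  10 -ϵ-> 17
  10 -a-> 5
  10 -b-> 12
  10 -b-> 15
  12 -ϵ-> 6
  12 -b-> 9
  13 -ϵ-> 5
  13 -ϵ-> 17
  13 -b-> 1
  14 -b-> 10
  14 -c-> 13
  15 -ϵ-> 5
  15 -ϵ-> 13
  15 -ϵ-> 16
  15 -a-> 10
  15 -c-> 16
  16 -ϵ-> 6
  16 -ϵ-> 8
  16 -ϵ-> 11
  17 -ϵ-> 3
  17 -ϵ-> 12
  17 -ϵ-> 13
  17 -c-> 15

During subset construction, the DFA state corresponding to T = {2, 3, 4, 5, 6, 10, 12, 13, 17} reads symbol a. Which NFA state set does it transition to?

{2, 3, 4, 5, 6, 7, 10, 12, 13, 14, 17}

2 on a → {4, 12}.
3 on a → {4, 7, 14}.
10 on a → {5}.
No a-transition from 4, 5, 6, 12, 13, 17.
Union after reading a: {4, 5, 7, 12, 14}.
Now take the ϵ-closure:
From 4 via ϵ: add 10, 13.
From 12 via ϵ: add 6.
From 6 via ϵ: add 3.
From 10 via ϵ: add 17.
From 3 via ϵ: add 2.
No new states can be added; the closed set is {2, 3, 4, 5, 6, 7, 10, 12, 13, 14, 17}.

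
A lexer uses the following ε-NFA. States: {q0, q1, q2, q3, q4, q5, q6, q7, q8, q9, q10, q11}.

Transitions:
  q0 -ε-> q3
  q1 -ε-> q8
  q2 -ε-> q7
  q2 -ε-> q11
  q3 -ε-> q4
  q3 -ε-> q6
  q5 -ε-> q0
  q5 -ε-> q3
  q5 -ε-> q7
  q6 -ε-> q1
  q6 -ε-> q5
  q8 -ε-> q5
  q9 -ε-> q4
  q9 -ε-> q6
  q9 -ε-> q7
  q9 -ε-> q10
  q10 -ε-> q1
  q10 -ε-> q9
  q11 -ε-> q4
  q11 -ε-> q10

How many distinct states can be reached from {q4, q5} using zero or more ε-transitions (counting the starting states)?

Start with {q4, q5}.
From q5 via ε: add q0, q3, q7.
From q3 via ε: add q6.
From q6 via ε: add q1.
From q1 via ε: add q8.
ε-closure = {q0, q1, q3, q4, q5, q6, q7, q8}, which has 8 states.

8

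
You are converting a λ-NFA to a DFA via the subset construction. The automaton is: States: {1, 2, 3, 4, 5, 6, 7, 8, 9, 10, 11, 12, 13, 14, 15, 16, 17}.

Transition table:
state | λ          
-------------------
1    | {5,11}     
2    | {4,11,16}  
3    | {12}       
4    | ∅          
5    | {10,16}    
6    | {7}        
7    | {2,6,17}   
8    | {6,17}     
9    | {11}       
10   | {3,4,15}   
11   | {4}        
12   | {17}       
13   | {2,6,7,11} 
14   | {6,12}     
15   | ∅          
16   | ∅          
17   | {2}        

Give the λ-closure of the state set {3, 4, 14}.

{2, 3, 4, 6, 7, 11, 12, 14, 16, 17}

Start with {3, 4, 14}.
From 3 via λ: add 12.
From 14 via λ: add 6.
From 6 via λ: add 7.
From 12 via λ: add 17.
From 7 via λ: add 2.
From 2 via λ: add 11, 16.
No new states can be added; the closed set is {2, 3, 4, 6, 7, 11, 12, 14, 16, 17}.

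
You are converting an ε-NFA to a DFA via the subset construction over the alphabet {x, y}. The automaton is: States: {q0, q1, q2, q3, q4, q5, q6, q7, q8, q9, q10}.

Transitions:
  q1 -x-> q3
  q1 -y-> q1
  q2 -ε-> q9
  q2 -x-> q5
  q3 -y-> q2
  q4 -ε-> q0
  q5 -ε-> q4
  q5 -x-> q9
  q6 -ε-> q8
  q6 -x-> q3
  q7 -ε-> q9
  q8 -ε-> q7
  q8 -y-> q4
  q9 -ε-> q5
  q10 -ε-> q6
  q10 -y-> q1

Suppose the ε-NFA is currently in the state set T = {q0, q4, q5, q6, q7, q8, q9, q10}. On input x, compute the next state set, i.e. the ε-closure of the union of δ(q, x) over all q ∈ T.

q5 on x → {q9}.
q6 on x → {q3}.
No x-transition from q0, q4, q7, q8, q9, q10.
Union after reading x: {q3, q9}.
Now take the ε-closure:
From q9 via ε: add q5.
From q5 via ε: add q4.
From q4 via ε: add q0.
No new states can be added; the closed set is {q0, q3, q4, q5, q9}.

{q0, q3, q4, q5, q9}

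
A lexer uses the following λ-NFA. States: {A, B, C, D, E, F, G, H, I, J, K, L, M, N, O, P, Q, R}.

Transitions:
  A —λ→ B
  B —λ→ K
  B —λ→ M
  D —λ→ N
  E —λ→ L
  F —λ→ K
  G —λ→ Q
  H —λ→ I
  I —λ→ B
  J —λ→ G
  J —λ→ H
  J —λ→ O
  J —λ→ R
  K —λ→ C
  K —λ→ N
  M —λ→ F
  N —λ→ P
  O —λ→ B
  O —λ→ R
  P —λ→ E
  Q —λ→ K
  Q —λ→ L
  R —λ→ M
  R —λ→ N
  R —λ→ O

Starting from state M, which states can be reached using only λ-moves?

{C, E, F, K, L, M, N, P}

Start with {M}.
From M via λ: add F.
From F via λ: add K.
From K via λ: add C, N.
From N via λ: add P.
From P via λ: add E.
From E via λ: add L.
No new states can be added; the closed set is {C, E, F, K, L, M, N, P}.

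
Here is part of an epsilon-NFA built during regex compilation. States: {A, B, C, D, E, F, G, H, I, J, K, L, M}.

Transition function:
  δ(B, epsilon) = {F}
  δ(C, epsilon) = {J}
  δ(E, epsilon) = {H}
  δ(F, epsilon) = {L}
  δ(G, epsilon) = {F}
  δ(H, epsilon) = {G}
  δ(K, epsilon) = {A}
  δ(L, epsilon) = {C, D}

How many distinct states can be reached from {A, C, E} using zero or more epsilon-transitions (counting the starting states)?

9

Start with {A, C, E}.
From C via epsilon: add J.
From E via epsilon: add H.
From H via epsilon: add G.
From G via epsilon: add F.
From F via epsilon: add L.
From L via epsilon: add D.
epsilon-closure = {A, C, D, E, F, G, H, J, L}, which has 9 states.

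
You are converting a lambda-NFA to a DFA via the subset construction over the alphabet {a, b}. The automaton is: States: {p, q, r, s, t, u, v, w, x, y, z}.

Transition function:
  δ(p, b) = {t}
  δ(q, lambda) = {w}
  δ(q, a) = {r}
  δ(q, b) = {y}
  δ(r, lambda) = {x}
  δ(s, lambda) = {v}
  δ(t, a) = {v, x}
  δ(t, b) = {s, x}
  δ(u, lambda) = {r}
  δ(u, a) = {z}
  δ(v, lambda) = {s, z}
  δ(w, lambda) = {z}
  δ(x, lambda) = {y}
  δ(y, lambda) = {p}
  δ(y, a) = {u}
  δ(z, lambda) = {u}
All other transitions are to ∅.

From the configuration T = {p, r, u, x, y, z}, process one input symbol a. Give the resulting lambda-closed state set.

u on a → {z}.
y on a → {u}.
No a-transition from p, r, x, z.
Union after reading a: {u, z}.
Now take the lambda-closure:
From u via lambda: add r.
From r via lambda: add x.
From x via lambda: add y.
From y via lambda: add p.
No new states can be added; the closed set is {p, r, u, x, y, z}.

{p, r, u, x, y, z}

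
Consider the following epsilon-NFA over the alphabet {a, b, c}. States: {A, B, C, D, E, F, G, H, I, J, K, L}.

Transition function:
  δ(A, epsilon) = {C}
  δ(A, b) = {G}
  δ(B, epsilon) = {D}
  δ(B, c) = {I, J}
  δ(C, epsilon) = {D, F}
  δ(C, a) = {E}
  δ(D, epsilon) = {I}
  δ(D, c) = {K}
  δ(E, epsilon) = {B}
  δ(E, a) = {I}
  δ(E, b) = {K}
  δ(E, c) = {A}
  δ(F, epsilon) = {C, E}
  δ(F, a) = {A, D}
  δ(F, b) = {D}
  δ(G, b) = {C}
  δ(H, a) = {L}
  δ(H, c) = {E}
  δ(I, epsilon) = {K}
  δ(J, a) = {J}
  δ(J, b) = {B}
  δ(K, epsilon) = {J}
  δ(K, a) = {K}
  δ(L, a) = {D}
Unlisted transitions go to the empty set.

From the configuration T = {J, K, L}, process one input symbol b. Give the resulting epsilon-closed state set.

{B, D, I, J, K}

J on b → {B}.
No b-transition from K, L.
Union after reading b: {B}.
Now take the epsilon-closure:
From B via epsilon: add D.
From D via epsilon: add I.
From I via epsilon: add K.
From K via epsilon: add J.
No new states can be added; the closed set is {B, D, I, J, K}.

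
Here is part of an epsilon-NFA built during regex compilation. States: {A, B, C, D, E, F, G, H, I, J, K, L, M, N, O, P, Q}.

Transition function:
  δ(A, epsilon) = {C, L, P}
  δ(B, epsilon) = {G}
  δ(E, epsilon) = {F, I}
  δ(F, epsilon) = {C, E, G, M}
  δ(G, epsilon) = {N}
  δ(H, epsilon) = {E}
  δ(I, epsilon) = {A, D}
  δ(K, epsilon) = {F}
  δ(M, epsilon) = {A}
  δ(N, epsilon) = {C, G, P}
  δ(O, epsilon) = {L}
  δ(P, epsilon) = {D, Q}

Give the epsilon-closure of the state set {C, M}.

{A, C, D, L, M, P, Q}

Start with {C, M}.
From M via epsilon: add A.
From A via epsilon: add L, P.
From P via epsilon: add D, Q.
No new states can be added; the closed set is {A, C, D, L, M, P, Q}.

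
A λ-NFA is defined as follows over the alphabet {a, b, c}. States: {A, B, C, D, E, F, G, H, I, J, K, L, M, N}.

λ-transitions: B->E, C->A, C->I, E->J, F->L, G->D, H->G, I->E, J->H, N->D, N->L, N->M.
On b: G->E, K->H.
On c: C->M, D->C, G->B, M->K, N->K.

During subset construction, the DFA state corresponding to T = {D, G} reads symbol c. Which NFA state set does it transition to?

D on c → {C}.
G on c → {B}.
Union after reading c: {B, C}.
Now take the λ-closure:
From B via λ: add E.
From C via λ: add A, I.
From E via λ: add J.
From J via λ: add H.
From H via λ: add G.
From G via λ: add D.
No new states can be added; the closed set is {A, B, C, D, E, G, H, I, J}.

{A, B, C, D, E, G, H, I, J}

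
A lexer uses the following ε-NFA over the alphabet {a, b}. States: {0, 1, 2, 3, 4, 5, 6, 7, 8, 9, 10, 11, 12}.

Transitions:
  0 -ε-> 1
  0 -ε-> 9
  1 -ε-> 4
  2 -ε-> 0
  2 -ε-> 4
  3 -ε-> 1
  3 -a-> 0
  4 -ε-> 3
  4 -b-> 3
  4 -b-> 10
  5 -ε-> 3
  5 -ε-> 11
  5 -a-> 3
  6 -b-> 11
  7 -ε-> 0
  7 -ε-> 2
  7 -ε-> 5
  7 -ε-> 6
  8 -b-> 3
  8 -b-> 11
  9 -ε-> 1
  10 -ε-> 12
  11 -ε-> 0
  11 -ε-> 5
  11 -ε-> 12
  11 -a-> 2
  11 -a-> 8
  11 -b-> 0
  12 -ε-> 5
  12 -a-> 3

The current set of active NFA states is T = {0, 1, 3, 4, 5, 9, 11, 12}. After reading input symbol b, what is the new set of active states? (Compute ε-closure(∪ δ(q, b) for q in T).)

{0, 1, 3, 4, 5, 9, 10, 11, 12}

4 on b → {3, 10}.
11 on b → {0}.
No b-transition from 0, 1, 3, 5, 9, 12.
Union after reading b: {0, 3, 10}.
Now take the ε-closure:
From 0 via ε: add 1, 9.
From 10 via ε: add 12.
From 1 via ε: add 4.
From 12 via ε: add 5.
From 5 via ε: add 11.
No new states can be added; the closed set is {0, 1, 3, 4, 5, 9, 10, 11, 12}.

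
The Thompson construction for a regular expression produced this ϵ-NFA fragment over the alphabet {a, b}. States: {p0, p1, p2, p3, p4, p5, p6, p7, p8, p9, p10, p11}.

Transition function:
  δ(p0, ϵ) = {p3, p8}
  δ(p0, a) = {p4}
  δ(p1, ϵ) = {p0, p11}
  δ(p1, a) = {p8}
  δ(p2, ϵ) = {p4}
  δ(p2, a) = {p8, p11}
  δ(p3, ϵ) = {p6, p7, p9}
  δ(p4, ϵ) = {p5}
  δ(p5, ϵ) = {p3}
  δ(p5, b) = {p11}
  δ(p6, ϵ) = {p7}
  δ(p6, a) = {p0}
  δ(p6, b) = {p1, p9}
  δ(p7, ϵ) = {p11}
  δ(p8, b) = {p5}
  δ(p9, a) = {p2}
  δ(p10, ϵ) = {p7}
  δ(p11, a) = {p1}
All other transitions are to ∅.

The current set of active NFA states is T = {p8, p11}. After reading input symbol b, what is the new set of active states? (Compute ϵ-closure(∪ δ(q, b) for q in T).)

{p3, p5, p6, p7, p9, p11}

p8 on b → {p5}.
No b-transition from p11.
Union after reading b: {p5}.
Now take the ϵ-closure:
From p5 via ϵ: add p3.
From p3 via ϵ: add p6, p7, p9.
From p7 via ϵ: add p11.
No new states can be added; the closed set is {p3, p5, p6, p7, p9, p11}.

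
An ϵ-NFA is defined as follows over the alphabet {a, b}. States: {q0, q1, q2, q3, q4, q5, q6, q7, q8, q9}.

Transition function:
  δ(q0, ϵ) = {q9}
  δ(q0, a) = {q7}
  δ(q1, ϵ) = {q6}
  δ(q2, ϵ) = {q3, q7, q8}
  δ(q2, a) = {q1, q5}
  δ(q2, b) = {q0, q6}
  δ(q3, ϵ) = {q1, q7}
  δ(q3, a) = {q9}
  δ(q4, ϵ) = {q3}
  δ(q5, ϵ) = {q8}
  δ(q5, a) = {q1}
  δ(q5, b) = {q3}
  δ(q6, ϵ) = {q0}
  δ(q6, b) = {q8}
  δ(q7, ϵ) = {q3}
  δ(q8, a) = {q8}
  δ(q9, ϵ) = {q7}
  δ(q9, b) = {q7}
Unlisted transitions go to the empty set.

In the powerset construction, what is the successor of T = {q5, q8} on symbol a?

{q0, q1, q3, q6, q7, q8, q9}

q5 on a → {q1}.
q8 on a → {q8}.
Union after reading a: {q1, q8}.
Now take the ϵ-closure:
From q1 via ϵ: add q6.
From q6 via ϵ: add q0.
From q0 via ϵ: add q9.
From q9 via ϵ: add q7.
From q7 via ϵ: add q3.
No new states can be added; the closed set is {q0, q1, q3, q6, q7, q8, q9}.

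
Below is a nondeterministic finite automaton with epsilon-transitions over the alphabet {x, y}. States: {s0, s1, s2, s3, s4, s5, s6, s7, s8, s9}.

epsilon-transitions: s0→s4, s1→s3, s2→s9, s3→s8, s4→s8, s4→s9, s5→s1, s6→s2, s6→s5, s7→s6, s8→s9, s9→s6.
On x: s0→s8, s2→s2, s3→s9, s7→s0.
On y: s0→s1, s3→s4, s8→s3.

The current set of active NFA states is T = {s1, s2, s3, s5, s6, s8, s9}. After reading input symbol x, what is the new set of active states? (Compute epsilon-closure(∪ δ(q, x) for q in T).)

s2 on x → {s2}.
s3 on x → {s9}.
No x-transition from s1, s5, s6, s8, s9.
Union after reading x: {s2, s9}.
Now take the epsilon-closure:
From s9 via epsilon: add s6.
From s6 via epsilon: add s5.
From s5 via epsilon: add s1.
From s1 via epsilon: add s3.
From s3 via epsilon: add s8.
No new states can be added; the closed set is {s1, s2, s3, s5, s6, s8, s9}.

{s1, s2, s3, s5, s6, s8, s9}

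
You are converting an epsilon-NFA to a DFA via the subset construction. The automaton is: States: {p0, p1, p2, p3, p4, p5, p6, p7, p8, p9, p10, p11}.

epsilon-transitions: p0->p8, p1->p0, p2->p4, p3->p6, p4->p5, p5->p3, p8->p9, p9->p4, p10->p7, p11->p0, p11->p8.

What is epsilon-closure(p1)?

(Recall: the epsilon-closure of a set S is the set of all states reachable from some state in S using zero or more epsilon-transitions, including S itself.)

Start with {p1}.
From p1 via epsilon: add p0.
From p0 via epsilon: add p8.
From p8 via epsilon: add p9.
From p9 via epsilon: add p4.
From p4 via epsilon: add p5.
From p5 via epsilon: add p3.
From p3 via epsilon: add p6.
No new states can be added; the closed set is {p0, p1, p3, p4, p5, p6, p8, p9}.

{p0, p1, p3, p4, p5, p6, p8, p9}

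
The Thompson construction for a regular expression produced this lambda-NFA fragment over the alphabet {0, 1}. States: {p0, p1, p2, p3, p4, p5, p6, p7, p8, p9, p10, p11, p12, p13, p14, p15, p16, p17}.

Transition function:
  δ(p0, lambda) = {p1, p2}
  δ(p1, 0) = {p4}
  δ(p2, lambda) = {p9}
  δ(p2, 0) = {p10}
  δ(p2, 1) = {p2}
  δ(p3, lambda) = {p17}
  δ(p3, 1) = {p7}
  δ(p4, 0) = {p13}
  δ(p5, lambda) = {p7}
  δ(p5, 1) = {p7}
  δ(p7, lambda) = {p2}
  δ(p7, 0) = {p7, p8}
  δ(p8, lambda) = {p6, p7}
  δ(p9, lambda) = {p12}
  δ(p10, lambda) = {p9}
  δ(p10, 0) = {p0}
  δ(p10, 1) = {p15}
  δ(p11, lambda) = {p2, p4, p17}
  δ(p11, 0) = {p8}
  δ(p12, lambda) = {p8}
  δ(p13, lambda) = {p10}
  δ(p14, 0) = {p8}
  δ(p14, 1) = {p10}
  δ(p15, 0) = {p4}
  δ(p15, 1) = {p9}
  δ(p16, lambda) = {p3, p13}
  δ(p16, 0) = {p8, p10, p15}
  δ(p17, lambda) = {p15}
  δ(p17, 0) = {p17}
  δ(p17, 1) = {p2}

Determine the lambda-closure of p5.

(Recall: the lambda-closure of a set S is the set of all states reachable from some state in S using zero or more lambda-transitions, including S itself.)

Start with {p5}.
From p5 via lambda: add p7.
From p7 via lambda: add p2.
From p2 via lambda: add p9.
From p9 via lambda: add p12.
From p12 via lambda: add p8.
From p8 via lambda: add p6.
No new states can be added; the closed set is {p2, p5, p6, p7, p8, p9, p12}.

{p2, p5, p6, p7, p8, p9, p12}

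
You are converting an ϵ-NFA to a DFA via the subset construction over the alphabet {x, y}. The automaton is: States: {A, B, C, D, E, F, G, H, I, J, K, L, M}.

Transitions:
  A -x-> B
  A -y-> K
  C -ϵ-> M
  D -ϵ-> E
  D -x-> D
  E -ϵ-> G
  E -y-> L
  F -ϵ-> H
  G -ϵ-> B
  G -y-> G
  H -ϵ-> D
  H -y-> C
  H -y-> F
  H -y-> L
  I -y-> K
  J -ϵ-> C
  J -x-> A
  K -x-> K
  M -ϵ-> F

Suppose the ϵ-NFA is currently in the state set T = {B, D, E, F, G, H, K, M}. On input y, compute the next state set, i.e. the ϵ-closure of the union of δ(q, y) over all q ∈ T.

E on y → {L}.
G on y → {G}.
H on y → {C, F, L}.
No y-transition from B, D, F, K, M.
Union after reading y: {C, F, G, L}.
Now take the ϵ-closure:
From C via ϵ: add M.
From F via ϵ: add H.
From G via ϵ: add B.
From H via ϵ: add D.
From D via ϵ: add E.
No new states can be added; the closed set is {B, C, D, E, F, G, H, L, M}.

{B, C, D, E, F, G, H, L, M}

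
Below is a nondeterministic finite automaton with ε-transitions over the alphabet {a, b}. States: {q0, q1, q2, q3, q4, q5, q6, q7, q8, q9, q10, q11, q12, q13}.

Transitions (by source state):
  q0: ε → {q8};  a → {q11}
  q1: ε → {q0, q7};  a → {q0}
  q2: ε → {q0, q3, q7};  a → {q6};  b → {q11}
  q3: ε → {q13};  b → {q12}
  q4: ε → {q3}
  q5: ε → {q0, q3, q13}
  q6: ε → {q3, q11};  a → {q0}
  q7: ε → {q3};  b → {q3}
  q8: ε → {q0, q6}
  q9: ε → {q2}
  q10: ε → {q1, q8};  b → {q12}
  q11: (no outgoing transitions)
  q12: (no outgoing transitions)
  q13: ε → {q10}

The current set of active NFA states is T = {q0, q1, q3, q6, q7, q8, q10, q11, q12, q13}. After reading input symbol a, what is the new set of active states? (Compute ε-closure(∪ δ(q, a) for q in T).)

{q0, q1, q3, q6, q7, q8, q10, q11, q13}

q0 on a → {q11}.
q1 on a → {q0}.
q6 on a → {q0}.
No a-transition from q3, q7, q8, q10, q11, q12, q13.
Union after reading a: {q0, q11}.
Now take the ε-closure:
From q0 via ε: add q8.
From q8 via ε: add q6.
From q6 via ε: add q3.
From q3 via ε: add q13.
From q13 via ε: add q10.
From q10 via ε: add q1.
From q1 via ε: add q7.
No new states can be added; the closed set is {q0, q1, q3, q6, q7, q8, q10, q11, q13}.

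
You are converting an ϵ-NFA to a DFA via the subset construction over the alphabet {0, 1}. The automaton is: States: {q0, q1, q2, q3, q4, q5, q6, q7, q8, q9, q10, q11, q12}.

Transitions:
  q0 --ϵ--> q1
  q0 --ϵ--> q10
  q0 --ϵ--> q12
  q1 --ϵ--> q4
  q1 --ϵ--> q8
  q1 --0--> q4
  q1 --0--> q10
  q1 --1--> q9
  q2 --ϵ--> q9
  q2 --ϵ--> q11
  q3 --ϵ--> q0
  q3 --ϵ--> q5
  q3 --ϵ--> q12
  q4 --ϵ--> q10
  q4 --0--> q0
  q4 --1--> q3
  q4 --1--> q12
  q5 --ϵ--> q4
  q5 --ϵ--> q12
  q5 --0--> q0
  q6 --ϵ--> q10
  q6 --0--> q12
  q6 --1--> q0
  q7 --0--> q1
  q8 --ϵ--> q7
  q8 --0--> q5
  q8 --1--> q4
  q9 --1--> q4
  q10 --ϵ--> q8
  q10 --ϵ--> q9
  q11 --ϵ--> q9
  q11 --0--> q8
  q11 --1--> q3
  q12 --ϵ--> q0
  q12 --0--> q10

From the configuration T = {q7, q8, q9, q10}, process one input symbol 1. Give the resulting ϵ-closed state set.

q8 on 1 → {q4}.
q9 on 1 → {q4}.
No 1-transition from q7, q10.
Union after reading 1: {q4}.
Now take the ϵ-closure:
From q4 via ϵ: add q10.
From q10 via ϵ: add q8, q9.
From q8 via ϵ: add q7.
No new states can be added; the closed set is {q4, q7, q8, q9, q10}.

{q4, q7, q8, q9, q10}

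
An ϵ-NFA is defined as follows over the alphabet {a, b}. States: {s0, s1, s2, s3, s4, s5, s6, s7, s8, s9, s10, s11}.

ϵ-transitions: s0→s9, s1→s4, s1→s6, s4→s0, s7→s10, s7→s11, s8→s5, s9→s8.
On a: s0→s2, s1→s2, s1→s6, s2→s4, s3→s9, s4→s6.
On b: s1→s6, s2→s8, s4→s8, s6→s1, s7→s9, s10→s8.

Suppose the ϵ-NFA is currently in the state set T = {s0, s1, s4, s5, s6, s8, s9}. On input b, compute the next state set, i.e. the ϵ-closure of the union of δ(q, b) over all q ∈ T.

{s0, s1, s4, s5, s6, s8, s9}

s1 on b → {s6}.
s4 on b → {s8}.
s6 on b → {s1}.
No b-transition from s0, s5, s8, s9.
Union after reading b: {s1, s6, s8}.
Now take the ϵ-closure:
From s1 via ϵ: add s4.
From s8 via ϵ: add s5.
From s4 via ϵ: add s0.
From s0 via ϵ: add s9.
No new states can be added; the closed set is {s0, s1, s4, s5, s6, s8, s9}.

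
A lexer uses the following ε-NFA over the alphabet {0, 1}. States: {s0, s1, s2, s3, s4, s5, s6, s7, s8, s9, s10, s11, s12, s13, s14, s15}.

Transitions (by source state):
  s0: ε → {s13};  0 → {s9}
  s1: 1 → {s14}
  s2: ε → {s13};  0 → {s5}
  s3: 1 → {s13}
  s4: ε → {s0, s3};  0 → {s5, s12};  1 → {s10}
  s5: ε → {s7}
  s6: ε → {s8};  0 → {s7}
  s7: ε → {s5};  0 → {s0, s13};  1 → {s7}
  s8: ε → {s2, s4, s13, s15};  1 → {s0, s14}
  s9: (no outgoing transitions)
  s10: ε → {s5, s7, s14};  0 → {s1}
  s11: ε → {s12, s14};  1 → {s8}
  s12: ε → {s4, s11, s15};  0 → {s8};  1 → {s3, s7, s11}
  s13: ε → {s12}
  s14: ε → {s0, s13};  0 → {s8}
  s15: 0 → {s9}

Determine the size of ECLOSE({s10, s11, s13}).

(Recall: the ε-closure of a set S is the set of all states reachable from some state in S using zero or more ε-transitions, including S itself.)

Start with {s10, s11, s13}.
From s10 via ε: add s5, s7, s14.
From s11 via ε: add s12.
From s12 via ε: add s4, s15.
From s14 via ε: add s0.
From s4 via ε: add s3.
ε-closure = {s0, s3, s4, s5, s7, s10, s11, s12, s13, s14, s15}, which has 11 states.

11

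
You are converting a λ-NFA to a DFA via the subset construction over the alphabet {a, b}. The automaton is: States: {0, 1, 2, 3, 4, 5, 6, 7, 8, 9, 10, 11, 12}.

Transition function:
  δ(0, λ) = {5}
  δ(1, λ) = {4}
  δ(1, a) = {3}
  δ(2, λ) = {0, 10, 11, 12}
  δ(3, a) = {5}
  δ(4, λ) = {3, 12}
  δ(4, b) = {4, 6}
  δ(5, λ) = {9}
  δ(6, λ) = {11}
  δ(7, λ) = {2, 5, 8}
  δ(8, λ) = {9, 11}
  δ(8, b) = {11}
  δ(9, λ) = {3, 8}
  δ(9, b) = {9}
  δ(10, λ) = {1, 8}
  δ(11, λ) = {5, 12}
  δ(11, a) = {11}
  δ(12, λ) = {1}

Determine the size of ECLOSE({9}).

8

Start with {9}.
From 9 via λ: add 3, 8.
From 8 via λ: add 11.
From 11 via λ: add 5, 12.
From 12 via λ: add 1.
From 1 via λ: add 4.
λ-closure = {1, 3, 4, 5, 8, 9, 11, 12}, which has 8 states.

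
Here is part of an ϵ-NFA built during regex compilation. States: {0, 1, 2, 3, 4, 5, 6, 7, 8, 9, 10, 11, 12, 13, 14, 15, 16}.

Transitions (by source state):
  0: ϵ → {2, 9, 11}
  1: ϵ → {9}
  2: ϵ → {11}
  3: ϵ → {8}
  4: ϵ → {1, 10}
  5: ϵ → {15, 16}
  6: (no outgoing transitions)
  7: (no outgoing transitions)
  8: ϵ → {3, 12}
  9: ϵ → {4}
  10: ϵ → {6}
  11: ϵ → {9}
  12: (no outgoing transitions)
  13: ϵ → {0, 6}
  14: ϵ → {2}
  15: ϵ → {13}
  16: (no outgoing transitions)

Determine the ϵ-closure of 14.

{1, 2, 4, 6, 9, 10, 11, 14}

Start with {14}.
From 14 via ϵ: add 2.
From 2 via ϵ: add 11.
From 11 via ϵ: add 9.
From 9 via ϵ: add 4.
From 4 via ϵ: add 1, 10.
From 10 via ϵ: add 6.
No new states can be added; the closed set is {1, 2, 4, 6, 9, 10, 11, 14}.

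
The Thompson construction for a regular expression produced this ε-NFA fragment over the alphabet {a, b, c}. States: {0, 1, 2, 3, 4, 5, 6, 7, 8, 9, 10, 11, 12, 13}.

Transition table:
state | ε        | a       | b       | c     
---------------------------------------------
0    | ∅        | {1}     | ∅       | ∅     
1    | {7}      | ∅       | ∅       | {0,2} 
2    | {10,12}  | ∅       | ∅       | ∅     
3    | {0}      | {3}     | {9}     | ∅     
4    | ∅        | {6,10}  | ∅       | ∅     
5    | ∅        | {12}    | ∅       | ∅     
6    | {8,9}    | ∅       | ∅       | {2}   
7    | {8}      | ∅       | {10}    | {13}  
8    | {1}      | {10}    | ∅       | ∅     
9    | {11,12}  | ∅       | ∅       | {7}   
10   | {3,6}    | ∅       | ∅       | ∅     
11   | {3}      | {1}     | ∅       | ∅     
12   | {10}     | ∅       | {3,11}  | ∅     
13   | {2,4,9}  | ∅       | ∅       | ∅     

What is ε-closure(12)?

{0, 1, 3, 6, 7, 8, 9, 10, 11, 12}

Start with {12}.
From 12 via ε: add 10.
From 10 via ε: add 3, 6.
From 3 via ε: add 0.
From 6 via ε: add 8, 9.
From 8 via ε: add 1.
From 9 via ε: add 11.
From 1 via ε: add 7.
No new states can be added; the closed set is {0, 1, 3, 6, 7, 8, 9, 10, 11, 12}.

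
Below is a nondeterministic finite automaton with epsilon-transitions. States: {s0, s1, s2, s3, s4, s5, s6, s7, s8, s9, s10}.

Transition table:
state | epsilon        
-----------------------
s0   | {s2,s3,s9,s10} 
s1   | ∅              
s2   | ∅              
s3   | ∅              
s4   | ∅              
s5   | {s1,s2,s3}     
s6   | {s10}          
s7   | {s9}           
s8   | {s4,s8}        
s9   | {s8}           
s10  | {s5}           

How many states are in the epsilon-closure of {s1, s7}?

Start with {s1, s7}.
From s7 via epsilon: add s9.
From s9 via epsilon: add s8.
From s8 via epsilon: add s4.
epsilon-closure = {s1, s4, s7, s8, s9}, which has 5 states.

5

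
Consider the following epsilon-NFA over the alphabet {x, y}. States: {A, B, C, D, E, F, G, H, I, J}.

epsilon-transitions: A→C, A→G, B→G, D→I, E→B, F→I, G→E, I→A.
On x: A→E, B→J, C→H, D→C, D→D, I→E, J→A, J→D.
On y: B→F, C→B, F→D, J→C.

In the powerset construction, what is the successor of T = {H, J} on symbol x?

{A, B, C, D, E, G, I}

J on x → {A, D}.
No x-transition from H.
Union after reading x: {A, D}.
Now take the epsilon-closure:
From A via epsilon: add C, G.
From D via epsilon: add I.
From G via epsilon: add E.
From E via epsilon: add B.
No new states can be added; the closed set is {A, B, C, D, E, G, I}.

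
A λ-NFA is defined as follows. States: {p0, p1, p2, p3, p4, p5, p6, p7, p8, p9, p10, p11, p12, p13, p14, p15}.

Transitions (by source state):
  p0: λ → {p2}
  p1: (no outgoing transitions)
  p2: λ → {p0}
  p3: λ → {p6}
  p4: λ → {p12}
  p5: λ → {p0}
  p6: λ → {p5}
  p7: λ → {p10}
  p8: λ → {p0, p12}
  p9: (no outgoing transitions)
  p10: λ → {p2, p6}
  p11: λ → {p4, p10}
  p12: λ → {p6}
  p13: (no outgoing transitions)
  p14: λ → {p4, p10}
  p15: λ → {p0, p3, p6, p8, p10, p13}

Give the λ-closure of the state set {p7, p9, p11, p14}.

Start with {p7, p9, p11, p14}.
From p7 via λ: add p10.
From p11 via λ: add p4.
From p4 via λ: add p12.
From p10 via λ: add p2, p6.
From p2 via λ: add p0.
From p6 via λ: add p5.
No new states can be added; the closed set is {p0, p2, p4, p5, p6, p7, p9, p10, p11, p12, p14}.

{p0, p2, p4, p5, p6, p7, p9, p10, p11, p12, p14}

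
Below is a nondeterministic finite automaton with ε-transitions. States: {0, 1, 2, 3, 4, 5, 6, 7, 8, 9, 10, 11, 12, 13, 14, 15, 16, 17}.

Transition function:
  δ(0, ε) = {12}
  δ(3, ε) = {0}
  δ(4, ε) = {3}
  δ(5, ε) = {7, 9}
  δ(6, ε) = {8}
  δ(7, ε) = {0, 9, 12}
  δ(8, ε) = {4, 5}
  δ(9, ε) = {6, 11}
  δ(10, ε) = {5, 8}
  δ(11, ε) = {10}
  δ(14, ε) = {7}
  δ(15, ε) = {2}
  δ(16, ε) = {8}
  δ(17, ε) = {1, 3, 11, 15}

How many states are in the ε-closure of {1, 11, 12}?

Start with {1, 11, 12}.
From 11 via ε: add 10.
From 10 via ε: add 5, 8.
From 5 via ε: add 7, 9.
From 8 via ε: add 4.
From 4 via ε: add 3.
From 7 via ε: add 0.
From 9 via ε: add 6.
ε-closure = {0, 1, 3, 4, 5, 6, 7, 8, 9, 10, 11, 12}, which has 12 states.

12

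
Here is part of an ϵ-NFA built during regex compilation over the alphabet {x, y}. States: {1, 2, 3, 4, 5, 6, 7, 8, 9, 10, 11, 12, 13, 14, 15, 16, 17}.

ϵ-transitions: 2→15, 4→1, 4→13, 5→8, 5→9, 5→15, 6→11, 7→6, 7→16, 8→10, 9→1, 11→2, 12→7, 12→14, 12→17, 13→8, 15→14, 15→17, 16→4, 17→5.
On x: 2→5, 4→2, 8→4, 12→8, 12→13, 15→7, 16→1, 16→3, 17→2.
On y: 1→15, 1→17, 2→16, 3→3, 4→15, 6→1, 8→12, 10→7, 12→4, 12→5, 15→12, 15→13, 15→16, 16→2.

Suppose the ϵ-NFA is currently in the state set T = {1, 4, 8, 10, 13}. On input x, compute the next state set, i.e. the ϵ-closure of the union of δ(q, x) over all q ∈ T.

4 on x → {2}.
8 on x → {4}.
No x-transition from 1, 10, 13.
Union after reading x: {2, 4}.
Now take the ϵ-closure:
From 2 via ϵ: add 15.
From 4 via ϵ: add 1, 13.
From 13 via ϵ: add 8.
From 15 via ϵ: add 14, 17.
From 8 via ϵ: add 10.
From 17 via ϵ: add 5.
From 5 via ϵ: add 9.
No new states can be added; the closed set is {1, 2, 4, 5, 8, 9, 10, 13, 14, 15, 17}.

{1, 2, 4, 5, 8, 9, 10, 13, 14, 15, 17}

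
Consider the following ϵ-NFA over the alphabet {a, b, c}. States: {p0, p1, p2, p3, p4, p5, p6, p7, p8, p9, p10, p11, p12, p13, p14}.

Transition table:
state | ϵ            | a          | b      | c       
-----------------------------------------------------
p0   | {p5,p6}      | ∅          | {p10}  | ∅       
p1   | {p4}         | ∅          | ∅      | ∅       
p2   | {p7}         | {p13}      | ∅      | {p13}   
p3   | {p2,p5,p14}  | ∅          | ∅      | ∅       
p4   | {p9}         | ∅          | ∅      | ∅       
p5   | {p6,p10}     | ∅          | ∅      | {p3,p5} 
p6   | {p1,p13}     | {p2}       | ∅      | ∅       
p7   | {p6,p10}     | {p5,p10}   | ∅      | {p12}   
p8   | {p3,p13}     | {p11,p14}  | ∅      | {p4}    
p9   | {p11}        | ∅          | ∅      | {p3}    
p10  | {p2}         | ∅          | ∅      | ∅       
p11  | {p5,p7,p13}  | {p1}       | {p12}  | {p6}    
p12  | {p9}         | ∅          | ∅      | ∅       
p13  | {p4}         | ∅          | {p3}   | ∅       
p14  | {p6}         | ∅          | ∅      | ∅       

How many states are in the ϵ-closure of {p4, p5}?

10

Start with {p4, p5}.
From p4 via ϵ: add p9.
From p5 via ϵ: add p6, p10.
From p6 via ϵ: add p1, p13.
From p9 via ϵ: add p11.
From p10 via ϵ: add p2.
From p2 via ϵ: add p7.
ϵ-closure = {p1, p2, p4, p5, p6, p7, p9, p10, p11, p13}, which has 10 states.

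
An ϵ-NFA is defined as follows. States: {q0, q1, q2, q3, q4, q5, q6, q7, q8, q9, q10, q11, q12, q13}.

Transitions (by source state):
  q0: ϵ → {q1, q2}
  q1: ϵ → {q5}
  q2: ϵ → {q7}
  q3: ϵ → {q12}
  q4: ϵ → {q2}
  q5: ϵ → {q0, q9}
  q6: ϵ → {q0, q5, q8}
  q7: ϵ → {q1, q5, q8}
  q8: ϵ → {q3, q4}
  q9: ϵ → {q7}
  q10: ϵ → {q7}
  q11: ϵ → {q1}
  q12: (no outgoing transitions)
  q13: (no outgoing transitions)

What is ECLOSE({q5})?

{q0, q1, q2, q3, q4, q5, q7, q8, q9, q12}

Start with {q5}.
From q5 via ϵ: add q0, q9.
From q0 via ϵ: add q1, q2.
From q9 via ϵ: add q7.
From q7 via ϵ: add q8.
From q8 via ϵ: add q3, q4.
From q3 via ϵ: add q12.
No new states can be added; the closed set is {q0, q1, q2, q3, q4, q5, q7, q8, q9, q12}.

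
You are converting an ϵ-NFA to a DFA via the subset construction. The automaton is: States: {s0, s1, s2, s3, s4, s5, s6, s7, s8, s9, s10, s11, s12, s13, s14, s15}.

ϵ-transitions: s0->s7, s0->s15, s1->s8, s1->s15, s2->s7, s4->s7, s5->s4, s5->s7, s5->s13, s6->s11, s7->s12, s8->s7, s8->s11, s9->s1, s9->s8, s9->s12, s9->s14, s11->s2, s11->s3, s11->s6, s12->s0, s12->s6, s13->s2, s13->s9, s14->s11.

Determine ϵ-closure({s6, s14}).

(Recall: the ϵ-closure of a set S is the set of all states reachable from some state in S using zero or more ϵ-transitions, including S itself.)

Start with {s6, s14}.
From s6 via ϵ: add s11.
From s11 via ϵ: add s2, s3.
From s2 via ϵ: add s7.
From s7 via ϵ: add s12.
From s12 via ϵ: add s0.
From s0 via ϵ: add s15.
No new states can be added; the closed set is {s0, s2, s3, s6, s7, s11, s12, s14, s15}.

{s0, s2, s3, s6, s7, s11, s12, s14, s15}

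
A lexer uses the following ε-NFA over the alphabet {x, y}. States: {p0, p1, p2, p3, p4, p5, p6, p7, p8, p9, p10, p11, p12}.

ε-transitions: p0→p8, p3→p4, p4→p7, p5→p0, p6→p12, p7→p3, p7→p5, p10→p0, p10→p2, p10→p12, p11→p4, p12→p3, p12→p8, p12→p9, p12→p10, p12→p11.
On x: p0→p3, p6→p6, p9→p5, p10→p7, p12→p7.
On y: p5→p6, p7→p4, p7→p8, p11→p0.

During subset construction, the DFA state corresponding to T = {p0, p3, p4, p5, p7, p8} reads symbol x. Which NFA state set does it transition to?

{p0, p3, p4, p5, p7, p8}

p0 on x → {p3}.
No x-transition from p3, p4, p5, p7, p8.
Union after reading x: {p3}.
Now take the ε-closure:
From p3 via ε: add p4.
From p4 via ε: add p7.
From p7 via ε: add p5.
From p5 via ε: add p0.
From p0 via ε: add p8.
No new states can be added; the closed set is {p0, p3, p4, p5, p7, p8}.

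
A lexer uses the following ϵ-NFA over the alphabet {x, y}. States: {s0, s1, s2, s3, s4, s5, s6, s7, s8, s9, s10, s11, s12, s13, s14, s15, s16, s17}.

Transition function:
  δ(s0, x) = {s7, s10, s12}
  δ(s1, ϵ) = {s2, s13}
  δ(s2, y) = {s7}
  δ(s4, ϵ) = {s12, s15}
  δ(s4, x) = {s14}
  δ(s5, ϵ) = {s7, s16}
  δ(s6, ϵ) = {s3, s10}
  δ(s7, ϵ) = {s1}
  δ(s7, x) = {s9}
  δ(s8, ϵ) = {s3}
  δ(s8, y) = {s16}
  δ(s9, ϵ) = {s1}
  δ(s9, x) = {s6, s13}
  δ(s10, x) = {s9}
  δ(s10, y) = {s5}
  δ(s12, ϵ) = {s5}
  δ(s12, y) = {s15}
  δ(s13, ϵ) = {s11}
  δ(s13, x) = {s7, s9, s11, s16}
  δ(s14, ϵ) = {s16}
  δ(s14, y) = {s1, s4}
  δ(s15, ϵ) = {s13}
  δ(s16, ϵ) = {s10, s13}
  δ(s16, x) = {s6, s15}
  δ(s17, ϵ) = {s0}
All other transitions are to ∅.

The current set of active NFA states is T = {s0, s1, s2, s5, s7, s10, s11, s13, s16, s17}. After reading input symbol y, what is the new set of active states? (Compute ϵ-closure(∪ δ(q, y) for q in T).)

{s1, s2, s5, s7, s10, s11, s13, s16}

s2 on y → {s7}.
s10 on y → {s5}.
No y-transition from s0, s1, s5, s7, s11, s13, s16, s17.
Union after reading y: {s5, s7}.
Now take the ϵ-closure:
From s5 via ϵ: add s16.
From s7 via ϵ: add s1.
From s1 via ϵ: add s2, s13.
From s16 via ϵ: add s10.
From s13 via ϵ: add s11.
No new states can be added; the closed set is {s1, s2, s5, s7, s10, s11, s13, s16}.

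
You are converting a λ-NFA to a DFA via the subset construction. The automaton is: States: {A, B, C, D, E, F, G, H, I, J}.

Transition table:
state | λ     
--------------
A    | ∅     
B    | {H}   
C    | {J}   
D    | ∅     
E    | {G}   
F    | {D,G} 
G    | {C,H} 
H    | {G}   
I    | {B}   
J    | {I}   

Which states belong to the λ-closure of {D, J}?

{B, C, D, G, H, I, J}

Start with {D, J}.
From J via λ: add I.
From I via λ: add B.
From B via λ: add H.
From H via λ: add G.
From G via λ: add C.
No new states can be added; the closed set is {B, C, D, G, H, I, J}.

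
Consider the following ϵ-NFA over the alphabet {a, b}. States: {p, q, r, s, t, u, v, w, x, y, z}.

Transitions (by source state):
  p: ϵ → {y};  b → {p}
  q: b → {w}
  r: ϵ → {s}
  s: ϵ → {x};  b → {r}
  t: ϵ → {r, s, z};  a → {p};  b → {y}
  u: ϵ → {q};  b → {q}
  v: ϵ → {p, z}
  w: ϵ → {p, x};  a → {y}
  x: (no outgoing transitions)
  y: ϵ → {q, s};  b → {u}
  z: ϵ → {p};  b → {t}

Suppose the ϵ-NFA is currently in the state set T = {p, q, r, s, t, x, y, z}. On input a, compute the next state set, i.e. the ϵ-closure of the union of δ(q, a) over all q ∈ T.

t on a → {p}.
No a-transition from p, q, r, s, x, y, z.
Union after reading a: {p}.
Now take the ϵ-closure:
From p via ϵ: add y.
From y via ϵ: add q, s.
From s via ϵ: add x.
No new states can be added; the closed set is {p, q, s, x, y}.

{p, q, s, x, y}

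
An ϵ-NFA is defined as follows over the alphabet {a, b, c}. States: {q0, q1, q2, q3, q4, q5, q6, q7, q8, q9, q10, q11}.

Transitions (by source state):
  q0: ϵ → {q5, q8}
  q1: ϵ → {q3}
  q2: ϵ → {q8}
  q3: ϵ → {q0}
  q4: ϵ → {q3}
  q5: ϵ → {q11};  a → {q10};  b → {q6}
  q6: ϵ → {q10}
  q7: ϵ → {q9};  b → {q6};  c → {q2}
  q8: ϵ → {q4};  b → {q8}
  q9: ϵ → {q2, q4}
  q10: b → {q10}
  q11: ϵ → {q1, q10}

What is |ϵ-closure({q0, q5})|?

8

Start with {q0, q5}.
From q0 via ϵ: add q8.
From q5 via ϵ: add q11.
From q8 via ϵ: add q4.
From q11 via ϵ: add q1, q10.
From q1 via ϵ: add q3.
ϵ-closure = {q0, q1, q3, q4, q5, q8, q10, q11}, which has 8 states.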